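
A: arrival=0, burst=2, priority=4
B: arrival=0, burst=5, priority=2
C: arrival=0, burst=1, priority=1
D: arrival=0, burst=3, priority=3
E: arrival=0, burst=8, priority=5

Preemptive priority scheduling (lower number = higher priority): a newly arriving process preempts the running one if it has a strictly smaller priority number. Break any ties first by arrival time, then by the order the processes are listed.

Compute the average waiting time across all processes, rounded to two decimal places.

Timeline: | C 0-1 | B 1-6 | D 6-9 | A 9-11 | E 11-19 |
Completion: A=11  B=6  C=1  D=9  E=19
Turnaround (C−A): A=11  B=6  C=1  D=9  E=19
Waiting times: A=9, B=1, C=0, D=6, E=11
Average waiting = (9+1+0+6+11) / 5 = 27/5 = 5.40

5.40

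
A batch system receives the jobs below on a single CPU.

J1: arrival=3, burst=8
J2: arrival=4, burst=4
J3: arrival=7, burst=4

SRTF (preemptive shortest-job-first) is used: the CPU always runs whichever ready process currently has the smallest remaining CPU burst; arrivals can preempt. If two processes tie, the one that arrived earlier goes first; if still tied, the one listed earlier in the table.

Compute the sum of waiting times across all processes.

9

Timeline: | idle 0-3 | J1 3-4 | J2 4-8 | J3 8-12 | J1 12-19 |
Completion: J1=19  J2=8  J3=12
Turnaround (C−A): J1=16  J2=4  J3=5
Waiting = turnaround − burst: J1=8, J2=0, J3=1
Total waiting = 8 + 0 + 1 = 9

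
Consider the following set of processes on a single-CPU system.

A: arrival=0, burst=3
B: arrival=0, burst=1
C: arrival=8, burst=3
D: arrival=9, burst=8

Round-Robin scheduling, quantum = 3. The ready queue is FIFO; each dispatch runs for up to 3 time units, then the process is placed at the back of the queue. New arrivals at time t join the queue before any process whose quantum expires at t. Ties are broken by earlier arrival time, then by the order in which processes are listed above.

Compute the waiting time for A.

0

Schedule: | A 0-3 | B 3-4 | idle 4-8 | C 8-11 | D 11-19 |
Completion: A=3  B=4  C=11  D=19
Turnaround (C−A): A=3  B=4  C=3  D=10
Waiting(A) = turnaround − burst = 3 − 3 = 0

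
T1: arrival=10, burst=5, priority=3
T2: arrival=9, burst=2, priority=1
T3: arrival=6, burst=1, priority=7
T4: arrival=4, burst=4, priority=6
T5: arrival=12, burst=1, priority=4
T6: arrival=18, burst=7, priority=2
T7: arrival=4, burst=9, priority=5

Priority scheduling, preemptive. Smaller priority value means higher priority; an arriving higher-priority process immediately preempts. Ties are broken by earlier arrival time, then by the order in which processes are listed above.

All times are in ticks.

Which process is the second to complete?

Gantt: | idle 0-4 | T7 4-9 | T2 9-11 | T1 11-16 | T5 16-17 | T7 17-18 | T6 18-25 | T7 25-28 | T4 28-32 | T3 32-33 |
Completion: T1=16  T2=11  T3=33  T4=32  T5=17  T6=25  T7=28
Turnaround (C−A): T1=6  T2=2  T3=27  T4=28  T5=5  T6=7  T7=24
Finish order: T2 → T1 → T5 → T6 → T7 → T4 → T3

T1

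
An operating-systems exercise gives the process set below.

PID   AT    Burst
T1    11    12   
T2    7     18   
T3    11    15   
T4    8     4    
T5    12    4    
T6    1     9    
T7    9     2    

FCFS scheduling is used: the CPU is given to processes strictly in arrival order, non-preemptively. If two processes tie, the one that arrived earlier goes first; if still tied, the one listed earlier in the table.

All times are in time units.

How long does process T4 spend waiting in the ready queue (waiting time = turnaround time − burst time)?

Gantt: | idle 0-1 | T6 1-10 | T2 10-28 | T4 28-32 | T7 32-34 | T1 34-46 | T3 46-61 | T5 61-65 |
Completion: T1=46  T2=28  T3=61  T4=32  T5=65  T6=10  T7=34
Waiting(T4) = turnaround − burst = 24 − 4 = 20

20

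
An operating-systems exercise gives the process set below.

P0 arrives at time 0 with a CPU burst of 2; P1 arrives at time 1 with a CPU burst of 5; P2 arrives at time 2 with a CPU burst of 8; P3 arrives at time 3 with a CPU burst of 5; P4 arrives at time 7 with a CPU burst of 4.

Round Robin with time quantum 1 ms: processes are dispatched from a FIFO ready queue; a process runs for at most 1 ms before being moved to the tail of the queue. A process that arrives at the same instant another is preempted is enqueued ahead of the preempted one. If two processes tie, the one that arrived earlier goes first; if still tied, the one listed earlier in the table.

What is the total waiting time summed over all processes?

47

Gantt: | P0 0-1 | P1 1-2 | P0 2-3 | P2 3-4 | P1 4-5 | P3 5-6 | P2 6-7 | P1 7-8 | P3 8-9 | P4 9-10 | P2 10-11 | P1 11-12 | P3 12-13 | P4 13-14 | P2 14-15 | P1 15-16 | P3 16-17 | P4 17-18 | P2 18-19 | P3 19-20 | P4 20-21 | P2 21-24 |
Completion: P0=3  P1=16  P2=24  P3=20  P4=21
Turnaround (C−A): P0=3  P1=15  P2=22  P3=17  P4=14
Waiting = turnaround − burst: P0=1, P1=10, P2=14, P3=12, P4=10
Total waiting = 1 + 10 + 14 + 12 + 10 = 47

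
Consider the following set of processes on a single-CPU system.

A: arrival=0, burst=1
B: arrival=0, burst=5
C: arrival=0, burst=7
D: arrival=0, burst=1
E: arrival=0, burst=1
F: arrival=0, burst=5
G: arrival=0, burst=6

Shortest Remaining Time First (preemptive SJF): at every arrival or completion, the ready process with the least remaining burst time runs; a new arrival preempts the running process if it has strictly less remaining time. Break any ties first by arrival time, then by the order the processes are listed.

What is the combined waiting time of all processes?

46

Schedule: | A 0-1 | D 1-2 | E 2-3 | B 3-8 | F 8-13 | G 13-19 | C 19-26 |
Completion: A=1  B=8  C=26  D=2  E=3  F=13  G=19
Turnaround (C−A): A=1  B=8  C=26  D=2  E=3  F=13  G=19
Waiting = turnaround − burst: A=0, B=3, C=19, D=1, E=2, F=8, G=13
Total waiting = 0 + 3 + 19 + 1 + 2 + 8 + 13 = 46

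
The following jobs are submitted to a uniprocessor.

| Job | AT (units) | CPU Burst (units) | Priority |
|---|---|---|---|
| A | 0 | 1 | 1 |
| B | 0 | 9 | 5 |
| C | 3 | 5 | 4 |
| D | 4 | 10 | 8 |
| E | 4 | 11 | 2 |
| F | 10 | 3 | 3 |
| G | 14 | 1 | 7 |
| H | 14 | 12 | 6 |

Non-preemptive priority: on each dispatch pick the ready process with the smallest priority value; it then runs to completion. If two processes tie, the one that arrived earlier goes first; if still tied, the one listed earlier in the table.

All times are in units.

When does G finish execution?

42

Gantt: | A 0-1 | B 1-10 | E 10-21 | F 21-24 | C 24-29 | H 29-41 | G 41-42 | D 42-52 |
Completion: A=1  B=10  C=29  D=52  E=21  F=24  G=42  H=41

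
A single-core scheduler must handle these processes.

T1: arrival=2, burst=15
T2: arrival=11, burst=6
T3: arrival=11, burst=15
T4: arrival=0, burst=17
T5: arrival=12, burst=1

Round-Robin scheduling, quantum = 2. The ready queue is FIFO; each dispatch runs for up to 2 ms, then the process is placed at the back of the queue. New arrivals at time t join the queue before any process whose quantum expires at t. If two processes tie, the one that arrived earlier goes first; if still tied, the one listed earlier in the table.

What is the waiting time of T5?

6

Gantt: | T4 0-2 | T1 2-4 | T4 4-6 | T1 6-8 | T4 8-10 | T1 10-12 | T4 12-14 | T2 14-16 | T3 16-18 | T5 18-19 | T1 19-21 | T4 21-23 | T2 23-25 | T3 25-27 | T1 27-29 | T4 29-31 | T2 31-33 | T3 33-35 | T1 35-37 | T4 37-39 | T3 39-41 | T1 41-43 | T4 43-45 | T3 45-47 | T1 47-48 | T4 48-49 | T3 49-54 |
Completion: T1=48  T2=33  T3=54  T4=49  T5=19
Turnaround (C−A): T1=46  T2=22  T3=43  T4=49  T5=7
Waiting(T5) = turnaround − burst = 7 − 1 = 6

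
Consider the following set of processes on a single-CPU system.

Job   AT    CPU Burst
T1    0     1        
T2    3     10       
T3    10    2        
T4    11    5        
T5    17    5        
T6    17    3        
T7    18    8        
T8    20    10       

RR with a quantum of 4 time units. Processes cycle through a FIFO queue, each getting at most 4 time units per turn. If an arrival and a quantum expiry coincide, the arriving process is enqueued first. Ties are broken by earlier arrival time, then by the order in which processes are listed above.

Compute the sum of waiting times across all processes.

68

Gantt: | T1 0-1 | idle 1-3 | T2 3-11 | T3 11-13 | T4 13-17 | T2 17-19 | T5 19-23 | T6 23-26 | T4 26-27 | T7 27-31 | T8 31-35 | T5 35-36 | T7 36-40 | T8 40-46 |
Completion: T1=1  T2=19  T3=13  T4=27  T5=36  T6=26  T7=40  T8=46
Waiting = turnaround − burst: T1=0, T2=6, T3=1, T4=11, T5=14, T6=6, T7=14, T8=16
Total waiting = 0 + 6 + 1 + 11 + 14 + 6 + 14 + 16 = 68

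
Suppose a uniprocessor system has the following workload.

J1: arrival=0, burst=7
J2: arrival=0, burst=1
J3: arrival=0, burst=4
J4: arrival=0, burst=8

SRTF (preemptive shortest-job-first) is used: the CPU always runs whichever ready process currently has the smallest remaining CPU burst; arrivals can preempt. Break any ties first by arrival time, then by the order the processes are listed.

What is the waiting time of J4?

Timeline: | J2 0-1 | J3 1-5 | J1 5-12 | J4 12-20 |
Completion: J1=12  J2=1  J3=5  J4=20
Waiting(J4) = turnaround − burst = 20 − 8 = 12

12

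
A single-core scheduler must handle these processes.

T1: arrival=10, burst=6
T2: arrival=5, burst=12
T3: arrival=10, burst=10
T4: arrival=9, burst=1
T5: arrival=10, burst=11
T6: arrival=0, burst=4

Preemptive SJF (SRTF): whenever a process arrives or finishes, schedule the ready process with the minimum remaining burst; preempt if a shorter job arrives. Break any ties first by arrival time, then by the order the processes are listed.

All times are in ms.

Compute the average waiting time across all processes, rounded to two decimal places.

Gantt: | T6 0-4 | idle 4-5 | T2 5-9 | T4 9-10 | T1 10-16 | T2 16-24 | T3 24-34 | T5 34-45 |
Completion: T1=16  T2=24  T3=34  T4=10  T5=45  T6=4
Waiting times: T1=0, T2=7, T3=14, T4=0, T5=24, T6=0
Average waiting = (0+7+14+0+24+0) / 6 = 45/6 = 7.50

7.50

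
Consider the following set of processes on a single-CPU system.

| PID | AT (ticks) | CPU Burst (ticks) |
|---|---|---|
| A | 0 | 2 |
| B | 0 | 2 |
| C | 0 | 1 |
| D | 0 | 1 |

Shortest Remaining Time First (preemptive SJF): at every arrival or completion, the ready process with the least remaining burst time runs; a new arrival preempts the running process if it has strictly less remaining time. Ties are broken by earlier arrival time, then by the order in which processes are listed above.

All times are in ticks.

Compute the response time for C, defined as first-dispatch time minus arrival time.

0

Schedule: | C 0-1 | D 1-2 | A 2-4 | B 4-6 |
Completion: A=4  B=6  C=1  D=2
Turnaround (C−A): A=4  B=6  C=1  D=2
Response(C) = first start − arrival = 0 − 0 = 0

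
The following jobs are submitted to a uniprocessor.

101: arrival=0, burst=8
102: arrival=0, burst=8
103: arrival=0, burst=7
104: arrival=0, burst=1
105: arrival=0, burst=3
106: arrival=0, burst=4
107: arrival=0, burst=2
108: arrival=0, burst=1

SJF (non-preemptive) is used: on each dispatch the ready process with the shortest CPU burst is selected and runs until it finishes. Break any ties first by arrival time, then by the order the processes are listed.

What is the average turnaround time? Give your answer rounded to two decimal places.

Schedule: | 104 0-1 | 108 1-2 | 107 2-4 | 105 4-7 | 106 7-11 | 103 11-18 | 101 18-26 | 102 26-34 |
Completion: 101=26  102=34  103=18  104=1  105=7  106=11  107=4  108=2
Turnaround (C−A): 101=26  102=34  103=18  104=1  105=7  106=11  107=4  108=2
Turnaround times: 101=26, 102=34, 103=18, 104=1, 105=7, 106=11, 107=4, 108=2
Average turnaround = (26+34+18+1+7+11+4+2) / 8 = 103/8 = 12.88

12.88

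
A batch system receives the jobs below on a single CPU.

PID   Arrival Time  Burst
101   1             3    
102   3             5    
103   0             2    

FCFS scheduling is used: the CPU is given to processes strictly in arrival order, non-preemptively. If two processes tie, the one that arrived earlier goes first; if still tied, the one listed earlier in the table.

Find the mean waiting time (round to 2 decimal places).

Schedule: | 103 0-2 | 101 2-5 | 102 5-10 |
Completion: 101=5  102=10  103=2
Waiting times: 101=1, 102=2, 103=0
Average waiting = (1+2+0) / 3 = 3/3 = 1.00

1.00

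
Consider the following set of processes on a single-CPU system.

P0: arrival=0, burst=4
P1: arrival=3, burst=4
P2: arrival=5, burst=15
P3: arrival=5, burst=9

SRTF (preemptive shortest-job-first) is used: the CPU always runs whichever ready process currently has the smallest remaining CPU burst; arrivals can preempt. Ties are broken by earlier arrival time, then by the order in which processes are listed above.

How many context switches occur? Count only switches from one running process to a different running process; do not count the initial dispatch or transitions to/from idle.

3

Gantt: | P0 0-4 | P1 4-8 | P3 8-17 | P2 17-32 |
Completion: P0=4  P1=8  P2=32  P3=17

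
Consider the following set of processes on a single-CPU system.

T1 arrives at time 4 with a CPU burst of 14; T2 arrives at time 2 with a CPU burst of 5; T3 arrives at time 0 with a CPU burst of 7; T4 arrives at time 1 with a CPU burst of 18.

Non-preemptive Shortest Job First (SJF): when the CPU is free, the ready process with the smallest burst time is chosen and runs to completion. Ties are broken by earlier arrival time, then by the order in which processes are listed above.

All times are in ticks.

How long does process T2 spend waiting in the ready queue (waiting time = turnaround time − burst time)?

5

Timeline: | T3 0-7 | T2 7-12 | T1 12-26 | T4 26-44 |
Completion: T1=26  T2=12  T3=7  T4=44
Turnaround (C−A): T1=22  T2=10  T3=7  T4=43
Waiting(T2) = turnaround − burst = 10 − 5 = 5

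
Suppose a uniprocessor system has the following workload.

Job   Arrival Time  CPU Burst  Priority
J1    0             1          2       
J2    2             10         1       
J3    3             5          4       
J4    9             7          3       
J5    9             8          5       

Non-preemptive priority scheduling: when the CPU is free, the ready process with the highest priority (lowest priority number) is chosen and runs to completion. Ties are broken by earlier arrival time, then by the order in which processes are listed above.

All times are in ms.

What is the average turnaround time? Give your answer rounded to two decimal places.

Timeline: | J1 0-1 | idle 1-2 | J2 2-12 | J4 12-19 | J3 19-24 | J5 24-32 |
Completion: J1=1  J2=12  J3=24  J4=19  J5=32
Turnaround (C−A): J1=1  J2=10  J3=21  J4=10  J5=23
Turnaround times: J1=1, J2=10, J3=21, J4=10, J5=23
Average turnaround = (1+10+21+10+23) / 5 = 65/5 = 13.00

13.00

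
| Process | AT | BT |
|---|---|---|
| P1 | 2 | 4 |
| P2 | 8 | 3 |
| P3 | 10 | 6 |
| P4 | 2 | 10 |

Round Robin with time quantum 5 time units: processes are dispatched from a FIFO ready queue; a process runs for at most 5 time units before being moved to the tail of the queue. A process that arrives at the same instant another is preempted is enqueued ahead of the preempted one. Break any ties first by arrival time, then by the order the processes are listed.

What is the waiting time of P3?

Gantt: | idle 0-2 | P1 2-6 | P4 6-11 | P2 11-14 | P3 14-19 | P4 19-24 | P3 24-25 |
Completion: P1=6  P2=14  P3=25  P4=24
Turnaround (C−A): P1=4  P2=6  P3=15  P4=22
Waiting(P3) = turnaround − burst = 15 − 6 = 9

9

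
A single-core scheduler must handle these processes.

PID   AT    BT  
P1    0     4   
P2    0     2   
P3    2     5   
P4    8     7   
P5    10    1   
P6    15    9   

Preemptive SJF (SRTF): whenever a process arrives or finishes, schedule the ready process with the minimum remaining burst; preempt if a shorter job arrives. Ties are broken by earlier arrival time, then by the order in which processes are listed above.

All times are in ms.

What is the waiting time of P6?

Timeline: | P2 0-2 | P1 2-6 | P3 6-11 | P5 11-12 | P4 12-19 | P6 19-28 |
Completion: P1=6  P2=2  P3=11  P4=19  P5=12  P6=28
Turnaround (C−A): P1=6  P2=2  P3=9  P4=11  P5=2  P6=13
Waiting(P6) = turnaround − burst = 13 − 9 = 4

4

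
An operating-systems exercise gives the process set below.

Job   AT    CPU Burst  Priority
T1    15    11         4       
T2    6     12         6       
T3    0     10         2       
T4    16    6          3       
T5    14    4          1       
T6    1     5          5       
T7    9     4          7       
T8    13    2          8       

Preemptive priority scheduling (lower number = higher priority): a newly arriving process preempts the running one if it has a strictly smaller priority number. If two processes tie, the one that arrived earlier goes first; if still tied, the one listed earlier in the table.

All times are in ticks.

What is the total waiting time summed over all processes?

Schedule: | T3 0-10 | T6 10-14 | T5 14-18 | T4 18-24 | T1 24-35 | T6 35-36 | T2 36-48 | T7 48-52 | T8 52-54 |
Completion: T1=35  T2=48  T3=10  T4=24  T5=18  T6=36  T7=52  T8=54
Waiting = turnaround − burst: T1=9, T2=30, T3=0, T4=2, T5=0, T6=30, T7=39, T8=39
Total waiting = 9 + 30 + 0 + 2 + 0 + 30 + 39 + 39 = 149

149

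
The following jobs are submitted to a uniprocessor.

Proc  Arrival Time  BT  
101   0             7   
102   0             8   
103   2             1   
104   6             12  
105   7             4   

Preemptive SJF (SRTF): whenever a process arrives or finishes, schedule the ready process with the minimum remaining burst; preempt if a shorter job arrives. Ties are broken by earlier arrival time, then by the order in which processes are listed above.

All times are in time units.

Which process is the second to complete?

Gantt: | 101 0-2 | 103 2-3 | 101 3-8 | 105 8-12 | 102 12-20 | 104 20-32 |
Completion: 101=8  102=20  103=3  104=32  105=12
Finish order: 103 → 101 → 105 → 102 → 104

101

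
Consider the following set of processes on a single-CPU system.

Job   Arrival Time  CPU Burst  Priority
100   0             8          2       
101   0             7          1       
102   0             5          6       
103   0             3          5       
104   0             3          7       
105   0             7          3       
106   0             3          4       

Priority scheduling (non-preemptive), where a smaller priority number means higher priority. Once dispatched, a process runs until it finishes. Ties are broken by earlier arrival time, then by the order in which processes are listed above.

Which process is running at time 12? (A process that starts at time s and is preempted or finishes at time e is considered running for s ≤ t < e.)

100

Gantt: | 101 0-7 | 100 7-15 | 105 15-22 | 106 22-25 | 103 25-28 | 102 28-33 | 104 33-36 |
Completion: 100=15  101=7  102=33  103=28  104=36  105=22  106=25
Turnaround (C−A): 100=15  101=7  102=33  103=28  104=36  105=22  106=25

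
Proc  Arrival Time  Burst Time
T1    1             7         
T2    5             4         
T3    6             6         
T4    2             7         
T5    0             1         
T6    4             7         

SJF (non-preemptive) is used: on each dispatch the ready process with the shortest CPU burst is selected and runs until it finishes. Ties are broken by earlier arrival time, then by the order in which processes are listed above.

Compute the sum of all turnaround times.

Timeline: | T5 0-1 | T1 1-8 | T2 8-12 | T3 12-18 | T4 18-25 | T6 25-32 |
Completion: T1=8  T2=12  T3=18  T4=25  T5=1  T6=32
Turnaround (C−A): T1=7  T2=7  T3=12  T4=23  T5=1  T6=28
Turnaround = completion − arrival: T1=7, T2=7, T3=12, T4=23, T5=1, T6=28
Total turnaround = 7 + 7 + 12 + 23 + 1 + 28 = 78

78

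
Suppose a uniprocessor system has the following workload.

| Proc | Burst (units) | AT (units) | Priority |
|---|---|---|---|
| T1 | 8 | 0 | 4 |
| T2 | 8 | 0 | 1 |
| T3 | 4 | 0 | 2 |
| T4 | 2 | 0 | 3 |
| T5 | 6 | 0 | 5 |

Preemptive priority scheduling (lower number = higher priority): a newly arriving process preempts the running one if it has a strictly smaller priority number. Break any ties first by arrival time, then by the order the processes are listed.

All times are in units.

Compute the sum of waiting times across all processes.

Gantt: | T2 0-8 | T3 8-12 | T4 12-14 | T1 14-22 | T5 22-28 |
Completion: T1=22  T2=8  T3=12  T4=14  T5=28
Waiting = turnaround − burst: T1=14, T2=0, T3=8, T4=12, T5=22
Total waiting = 14 + 0 + 8 + 12 + 22 = 56

56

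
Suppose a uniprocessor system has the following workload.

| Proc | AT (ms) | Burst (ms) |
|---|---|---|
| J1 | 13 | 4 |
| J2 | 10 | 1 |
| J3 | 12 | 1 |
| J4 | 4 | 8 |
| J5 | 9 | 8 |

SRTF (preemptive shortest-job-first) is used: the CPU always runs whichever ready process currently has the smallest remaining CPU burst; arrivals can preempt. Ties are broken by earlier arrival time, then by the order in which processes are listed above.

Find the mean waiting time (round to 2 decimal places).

2.40

Timeline: | idle 0-4 | J4 4-10 | J2 10-11 | J4 11-13 | J3 13-14 | J1 14-18 | J5 18-26 |
Completion: J1=18  J2=11  J3=14  J4=13  J5=26
Turnaround (C−A): J1=5  J2=1  J3=2  J4=9  J5=17
Waiting times: J1=1, J2=0, J3=1, J4=1, J5=9
Average waiting = (1+0+1+1+9) / 5 = 12/5 = 2.40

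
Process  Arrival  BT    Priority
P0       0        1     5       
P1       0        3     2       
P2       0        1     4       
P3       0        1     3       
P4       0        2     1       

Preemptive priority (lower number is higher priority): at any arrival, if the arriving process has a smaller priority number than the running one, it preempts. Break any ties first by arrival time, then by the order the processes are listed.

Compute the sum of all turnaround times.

28

Schedule: | P4 0-2 | P1 2-5 | P3 5-6 | P2 6-7 | P0 7-8 |
Completion: P0=8  P1=5  P2=7  P3=6  P4=2
Turnaround (C−A): P0=8  P1=5  P2=7  P3=6  P4=2
Turnaround = completion − arrival: P0=8, P1=5, P2=7, P3=6, P4=2
Total turnaround = 8 + 5 + 7 + 6 + 2 = 28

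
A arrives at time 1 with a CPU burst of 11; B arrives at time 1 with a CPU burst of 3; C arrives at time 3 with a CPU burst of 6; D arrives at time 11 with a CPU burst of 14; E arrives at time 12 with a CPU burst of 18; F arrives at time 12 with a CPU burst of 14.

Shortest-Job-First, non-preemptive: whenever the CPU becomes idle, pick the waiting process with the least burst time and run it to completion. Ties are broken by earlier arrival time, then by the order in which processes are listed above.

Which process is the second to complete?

C

Schedule: | idle 0-1 | B 1-4 | C 4-10 | A 10-21 | D 21-35 | F 35-49 | E 49-67 |
Completion: A=21  B=4  C=10  D=35  E=67  F=49
Turnaround (C−A): A=20  B=3  C=7  D=24  E=55  F=37
Finish order: B → C → A → D → F → E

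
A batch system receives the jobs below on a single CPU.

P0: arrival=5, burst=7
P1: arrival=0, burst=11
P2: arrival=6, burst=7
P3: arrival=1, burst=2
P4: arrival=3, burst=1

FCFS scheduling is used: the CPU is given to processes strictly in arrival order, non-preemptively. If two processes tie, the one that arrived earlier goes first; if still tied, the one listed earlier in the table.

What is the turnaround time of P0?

Gantt: | P1 0-11 | P3 11-13 | P4 13-14 | P0 14-21 | P2 21-28 |
Completion: P0=21  P1=11  P2=28  P3=13  P4=14
Turnaround(P0) = completion − arrival = 21 − 5 = 16

16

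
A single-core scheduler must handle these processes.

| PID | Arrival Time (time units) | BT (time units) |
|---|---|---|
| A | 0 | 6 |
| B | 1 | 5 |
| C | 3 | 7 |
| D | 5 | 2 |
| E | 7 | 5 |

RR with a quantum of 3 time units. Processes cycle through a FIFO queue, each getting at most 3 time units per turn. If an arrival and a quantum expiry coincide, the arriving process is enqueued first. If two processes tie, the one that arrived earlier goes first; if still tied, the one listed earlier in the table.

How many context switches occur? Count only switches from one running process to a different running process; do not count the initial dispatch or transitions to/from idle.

9

Schedule: | A 0-3 | B 3-6 | C 6-9 | A 9-12 | D 12-14 | B 14-16 | E 16-19 | C 19-22 | E 22-24 | C 24-25 |
Completion: A=12  B=16  C=25  D=14  E=24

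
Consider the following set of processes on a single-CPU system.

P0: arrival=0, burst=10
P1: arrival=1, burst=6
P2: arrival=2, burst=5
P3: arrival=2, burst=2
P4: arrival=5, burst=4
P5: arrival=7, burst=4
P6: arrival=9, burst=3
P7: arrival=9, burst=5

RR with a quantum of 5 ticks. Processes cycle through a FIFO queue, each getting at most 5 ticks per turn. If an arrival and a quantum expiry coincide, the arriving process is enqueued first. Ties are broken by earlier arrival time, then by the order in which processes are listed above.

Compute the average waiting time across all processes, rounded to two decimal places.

18.13

Schedule: | P0 0-5 | P1 5-10 | P2 10-15 | P3 15-17 | P4 17-21 | P0 21-26 | P5 26-30 | P6 30-33 | P7 33-38 | P1 38-39 |
Completion: P0=26  P1=39  P2=15  P3=17  P4=21  P5=30  P6=33  P7=38
Turnaround (C−A): P0=26  P1=38  P2=13  P3=15  P4=16  P5=23  P6=24  P7=29
Waiting times: P0=16, P1=32, P2=8, P3=13, P4=12, P5=19, P6=21, P7=24
Average waiting = (16+32+8+13+12+19+21+24) / 8 = 145/8 = 18.13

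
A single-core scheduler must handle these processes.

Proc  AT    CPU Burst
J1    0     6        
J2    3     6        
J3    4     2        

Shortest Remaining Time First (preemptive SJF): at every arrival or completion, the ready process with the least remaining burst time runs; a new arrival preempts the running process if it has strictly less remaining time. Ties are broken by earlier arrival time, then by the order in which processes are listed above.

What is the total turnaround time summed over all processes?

Gantt: | J1 0-6 | J3 6-8 | J2 8-14 |
Completion: J1=6  J2=14  J3=8
Turnaround (C−A): J1=6  J2=11  J3=4
Turnaround = completion − arrival: J1=6, J2=11, J3=4
Total turnaround = 6 + 11 + 4 = 21

21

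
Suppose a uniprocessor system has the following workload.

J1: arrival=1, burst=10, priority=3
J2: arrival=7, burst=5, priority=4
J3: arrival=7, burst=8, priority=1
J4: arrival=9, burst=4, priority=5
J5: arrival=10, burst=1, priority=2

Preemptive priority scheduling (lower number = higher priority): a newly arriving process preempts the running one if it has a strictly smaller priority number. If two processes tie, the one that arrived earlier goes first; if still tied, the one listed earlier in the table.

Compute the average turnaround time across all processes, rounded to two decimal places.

Schedule: | idle 0-1 | J1 1-7 | J3 7-15 | J5 15-16 | J1 16-20 | J2 20-25 | J4 25-29 |
Completion: J1=20  J2=25  J3=15  J4=29  J5=16
Turnaround (C−A): J1=19  J2=18  J3=8  J4=20  J5=6
Turnaround times: J1=19, J2=18, J3=8, J4=20, J5=6
Average turnaround = (19+18+8+20+6) / 5 = 71/5 = 14.20

14.20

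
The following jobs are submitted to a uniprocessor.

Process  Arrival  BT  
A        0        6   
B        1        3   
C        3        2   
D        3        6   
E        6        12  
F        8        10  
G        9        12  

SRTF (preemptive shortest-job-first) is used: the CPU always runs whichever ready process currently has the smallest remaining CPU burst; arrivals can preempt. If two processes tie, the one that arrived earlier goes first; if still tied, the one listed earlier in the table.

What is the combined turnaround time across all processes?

Schedule: | A 0-1 | B 1-4 | C 4-6 | A 6-11 | D 11-17 | F 17-27 | E 27-39 | G 39-51 |
Completion: A=11  B=4  C=6  D=17  E=39  F=27  G=51
Turnaround (C−A): A=11  B=3  C=3  D=14  E=33  F=19  G=42
Turnaround = completion − arrival: A=11, B=3, C=3, D=14, E=33, F=19, G=42
Total turnaround = 11 + 3 + 3 + 14 + 33 + 19 + 42 = 125

125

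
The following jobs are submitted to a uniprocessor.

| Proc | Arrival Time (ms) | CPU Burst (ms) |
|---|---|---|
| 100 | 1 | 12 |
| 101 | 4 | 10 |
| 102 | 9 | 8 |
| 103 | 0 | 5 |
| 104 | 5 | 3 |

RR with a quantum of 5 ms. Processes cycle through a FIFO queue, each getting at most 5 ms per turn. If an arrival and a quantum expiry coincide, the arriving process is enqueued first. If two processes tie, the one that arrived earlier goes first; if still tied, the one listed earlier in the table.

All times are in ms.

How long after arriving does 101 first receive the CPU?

6

Gantt: | 103 0-5 | 100 5-10 | 101 10-15 | 104 15-18 | 102 18-23 | 100 23-28 | 101 28-33 | 102 33-36 | 100 36-38 |
Completion: 100=38  101=33  102=36  103=5  104=18
Turnaround (C−A): 100=37  101=29  102=27  103=5  104=13
Response(101) = first start − arrival = 10 − 4 = 6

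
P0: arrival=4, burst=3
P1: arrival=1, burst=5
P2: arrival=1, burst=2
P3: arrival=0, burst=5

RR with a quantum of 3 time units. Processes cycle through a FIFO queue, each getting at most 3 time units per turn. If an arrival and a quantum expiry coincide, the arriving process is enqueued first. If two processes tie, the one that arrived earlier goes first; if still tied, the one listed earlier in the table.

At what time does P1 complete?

Gantt: | P3 0-3 | P1 3-6 | P2 6-8 | P3 8-10 | P0 10-13 | P1 13-15 |
Completion: P0=13  P1=15  P2=8  P3=10
Turnaround (C−A): P0=9  P1=14  P2=7  P3=10

15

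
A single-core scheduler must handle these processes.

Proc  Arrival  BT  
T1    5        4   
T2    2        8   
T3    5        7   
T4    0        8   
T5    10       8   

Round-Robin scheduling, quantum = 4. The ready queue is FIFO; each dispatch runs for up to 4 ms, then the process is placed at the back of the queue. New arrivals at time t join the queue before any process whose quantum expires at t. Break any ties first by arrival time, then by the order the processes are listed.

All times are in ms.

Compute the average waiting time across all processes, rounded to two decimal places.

12.20

Gantt: | T4 0-4 | T2 4-8 | T4 8-12 | T1 12-16 | T3 16-20 | T2 20-24 | T5 24-28 | T3 28-31 | T5 31-35 |
Completion: T1=16  T2=24  T3=31  T4=12  T5=35
Turnaround (C−A): T1=11  T2=22  T3=26  T4=12  T5=25
Waiting times: T1=7, T2=14, T3=19, T4=4, T5=17
Average waiting = (7+14+19+4+17) / 5 = 61/5 = 12.20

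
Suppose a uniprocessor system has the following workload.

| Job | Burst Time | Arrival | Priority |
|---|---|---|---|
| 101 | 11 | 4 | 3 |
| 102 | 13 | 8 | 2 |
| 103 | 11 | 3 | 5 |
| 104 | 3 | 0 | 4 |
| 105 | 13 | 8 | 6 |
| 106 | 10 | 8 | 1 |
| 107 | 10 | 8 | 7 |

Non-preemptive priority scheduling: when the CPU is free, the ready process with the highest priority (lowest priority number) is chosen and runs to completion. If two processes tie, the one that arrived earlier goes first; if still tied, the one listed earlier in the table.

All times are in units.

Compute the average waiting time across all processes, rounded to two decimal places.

Timeline: | 104 0-3 | 103 3-14 | 106 14-24 | 102 24-37 | 101 37-48 | 105 48-61 | 107 61-71 |
Completion: 101=48  102=37  103=14  104=3  105=61  106=24  107=71
Waiting times: 101=33, 102=16, 103=0, 104=0, 105=40, 106=6, 107=53
Average waiting = (33+16+0+0+40+6+53) / 7 = 148/7 = 21.14

21.14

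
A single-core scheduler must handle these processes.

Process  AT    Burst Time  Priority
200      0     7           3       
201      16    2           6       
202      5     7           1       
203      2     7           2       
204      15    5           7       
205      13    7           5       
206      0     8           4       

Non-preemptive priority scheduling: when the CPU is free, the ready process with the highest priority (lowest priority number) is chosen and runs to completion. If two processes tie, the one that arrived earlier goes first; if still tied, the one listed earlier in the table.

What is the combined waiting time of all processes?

94

Gantt: | 200 0-7 | 202 7-14 | 203 14-21 | 206 21-29 | 205 29-36 | 201 36-38 | 204 38-43 |
Completion: 200=7  201=38  202=14  203=21  204=43  205=36  206=29
Waiting = turnaround − burst: 200=0, 201=20, 202=2, 203=12, 204=23, 205=16, 206=21
Total waiting = 0 + 20 + 2 + 12 + 23 + 16 + 21 = 94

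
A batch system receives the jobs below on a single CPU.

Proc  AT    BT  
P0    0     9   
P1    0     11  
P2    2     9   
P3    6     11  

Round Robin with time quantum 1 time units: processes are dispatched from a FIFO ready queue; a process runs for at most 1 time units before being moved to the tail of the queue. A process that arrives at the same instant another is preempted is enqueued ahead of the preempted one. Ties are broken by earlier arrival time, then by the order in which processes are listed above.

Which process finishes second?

Gantt: | P0 0-1 | P1 1-2 | P0 2-3 | P2 3-4 | P1 4-5 | P0 5-6 | P2 6-7 | P1 7-8 | P3 8-9 | P0 9-10 | P2 10-11 | P1 11-12 | P3 12-13 | P0 13-14 | P2 14-15 | P1 15-16 | P3 16-17 | P0 17-18 | P2 18-19 | P1 19-20 | P3 20-21 | P0 21-22 | P2 22-23 | P1 23-24 | P3 24-25 | P0 25-26 | P2 26-27 | P1 27-28 | P3 28-29 | P0 29-30 | P2 30-31 | P1 31-32 | P3 32-33 | P2 33-34 | P1 34-35 | P3 35-36 | P1 36-37 | P3 37-40 |
Completion: P0=30  P1=37  P2=34  P3=40
Turnaround (C−A): P0=30  P1=37  P2=32  P3=34
Finish order: P0 → P2 → P1 → P3

P2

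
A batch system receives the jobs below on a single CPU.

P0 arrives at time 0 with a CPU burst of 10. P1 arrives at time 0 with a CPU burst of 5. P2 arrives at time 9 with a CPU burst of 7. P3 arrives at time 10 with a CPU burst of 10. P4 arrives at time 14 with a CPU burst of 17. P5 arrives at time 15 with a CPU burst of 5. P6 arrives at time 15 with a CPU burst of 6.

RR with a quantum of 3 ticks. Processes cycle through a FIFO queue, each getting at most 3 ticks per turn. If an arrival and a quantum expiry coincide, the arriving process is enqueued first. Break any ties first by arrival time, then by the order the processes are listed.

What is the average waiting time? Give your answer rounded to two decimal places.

Schedule: | P0 0-3 | P1 3-6 | P0 6-9 | P1 9-11 | P2 11-14 | P0 14-17 | P3 17-20 | P4 20-23 | P2 23-26 | P5 26-29 | P6 29-32 | P0 32-33 | P3 33-36 | P4 36-39 | P2 39-40 | P5 40-42 | P6 42-45 | P3 45-48 | P4 48-51 | P3 51-52 | P4 52-60 |
Completion: P0=33  P1=11  P2=40  P3=52  P4=60  P5=42  P6=45
Turnaround (C−A): P0=33  P1=11  P2=31  P3=42  P4=46  P5=27  P6=30
Waiting times: P0=23, P1=6, P2=24, P3=32, P4=29, P5=22, P6=24
Average waiting = (23+6+24+32+29+22+24) / 7 = 160/7 = 22.86

22.86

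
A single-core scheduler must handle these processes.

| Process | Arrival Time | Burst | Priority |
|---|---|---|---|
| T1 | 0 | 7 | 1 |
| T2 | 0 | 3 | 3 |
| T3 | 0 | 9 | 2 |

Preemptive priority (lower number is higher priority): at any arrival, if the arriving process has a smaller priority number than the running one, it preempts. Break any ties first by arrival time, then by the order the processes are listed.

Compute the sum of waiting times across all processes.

Schedule: | T1 0-7 | T3 7-16 | T2 16-19 |
Completion: T1=7  T2=19  T3=16
Waiting = turnaround − burst: T1=0, T2=16, T3=7
Total waiting = 0 + 16 + 7 = 23

23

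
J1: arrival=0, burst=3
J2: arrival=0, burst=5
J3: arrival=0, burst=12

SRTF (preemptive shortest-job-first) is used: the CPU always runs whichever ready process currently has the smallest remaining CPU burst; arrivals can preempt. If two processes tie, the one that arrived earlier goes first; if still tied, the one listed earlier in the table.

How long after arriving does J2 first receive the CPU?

Timeline: | J1 0-3 | J2 3-8 | J3 8-20 |
Completion: J1=3  J2=8  J3=20
Response(J2) = first start − arrival = 3 − 0 = 3

3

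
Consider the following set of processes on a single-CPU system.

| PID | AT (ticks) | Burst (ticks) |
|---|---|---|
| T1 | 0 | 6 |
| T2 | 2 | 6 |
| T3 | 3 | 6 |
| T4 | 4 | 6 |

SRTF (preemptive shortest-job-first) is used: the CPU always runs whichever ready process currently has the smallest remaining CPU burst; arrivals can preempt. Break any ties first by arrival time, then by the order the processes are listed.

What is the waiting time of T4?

Timeline: | T1 0-6 | T2 6-12 | T3 12-18 | T4 18-24 |
Completion: T1=6  T2=12  T3=18  T4=24
Turnaround (C−A): T1=6  T2=10  T3=15  T4=20
Waiting(T4) = turnaround − burst = 20 − 6 = 14

14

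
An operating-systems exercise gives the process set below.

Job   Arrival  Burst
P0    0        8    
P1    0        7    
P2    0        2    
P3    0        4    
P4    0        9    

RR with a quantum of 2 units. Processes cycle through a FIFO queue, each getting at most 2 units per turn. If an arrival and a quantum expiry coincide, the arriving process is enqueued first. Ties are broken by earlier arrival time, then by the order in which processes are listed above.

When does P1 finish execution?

Gantt: | P0 0-2 | P1 2-4 | P2 4-6 | P3 6-8 | P4 8-10 | P0 10-12 | P1 12-14 | P3 14-16 | P4 16-18 | P0 18-20 | P1 20-22 | P4 22-24 | P0 24-26 | P1 26-27 | P4 27-30 |
Completion: P0=26  P1=27  P2=6  P3=16  P4=30
Turnaround (C−A): P0=26  P1=27  P2=6  P3=16  P4=30

27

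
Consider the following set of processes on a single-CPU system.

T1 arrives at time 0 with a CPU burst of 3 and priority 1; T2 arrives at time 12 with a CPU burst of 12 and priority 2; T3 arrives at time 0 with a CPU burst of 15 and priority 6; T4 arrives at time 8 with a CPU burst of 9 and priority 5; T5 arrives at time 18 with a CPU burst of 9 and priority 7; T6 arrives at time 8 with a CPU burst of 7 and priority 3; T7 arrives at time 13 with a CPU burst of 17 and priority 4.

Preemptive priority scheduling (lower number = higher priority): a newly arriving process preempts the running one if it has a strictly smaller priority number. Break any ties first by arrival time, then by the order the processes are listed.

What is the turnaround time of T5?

Timeline: | T1 0-3 | T3 3-8 | T6 8-12 | T2 12-24 | T6 24-27 | T7 27-44 | T4 44-53 | T3 53-63 | T5 63-72 |
Completion: T1=3  T2=24  T3=63  T4=53  T5=72  T6=27  T7=44
Turnaround(T5) = completion − arrival = 72 − 18 = 54

54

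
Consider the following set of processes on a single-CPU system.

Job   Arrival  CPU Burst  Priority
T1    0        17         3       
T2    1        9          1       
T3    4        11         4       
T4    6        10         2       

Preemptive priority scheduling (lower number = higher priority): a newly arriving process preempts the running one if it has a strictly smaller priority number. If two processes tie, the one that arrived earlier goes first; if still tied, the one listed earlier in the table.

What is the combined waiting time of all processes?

Gantt: | T1 0-1 | T2 1-10 | T4 10-20 | T1 20-36 | T3 36-47 |
Completion: T1=36  T2=10  T3=47  T4=20
Turnaround (C−A): T1=36  T2=9  T3=43  T4=14
Waiting = turnaround − burst: T1=19, T2=0, T3=32, T4=4
Total waiting = 19 + 0 + 32 + 4 = 55

55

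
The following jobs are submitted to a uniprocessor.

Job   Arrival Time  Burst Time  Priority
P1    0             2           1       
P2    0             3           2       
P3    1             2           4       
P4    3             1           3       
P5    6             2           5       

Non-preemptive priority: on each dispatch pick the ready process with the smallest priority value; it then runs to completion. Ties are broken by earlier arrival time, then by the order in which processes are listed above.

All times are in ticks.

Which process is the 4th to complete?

Timeline: | P1 0-2 | P2 2-5 | P4 5-6 | P3 6-8 | P5 8-10 |
Completion: P1=2  P2=5  P3=8  P4=6  P5=10
Finish order: P1 → P2 → P4 → P3 → P5

P3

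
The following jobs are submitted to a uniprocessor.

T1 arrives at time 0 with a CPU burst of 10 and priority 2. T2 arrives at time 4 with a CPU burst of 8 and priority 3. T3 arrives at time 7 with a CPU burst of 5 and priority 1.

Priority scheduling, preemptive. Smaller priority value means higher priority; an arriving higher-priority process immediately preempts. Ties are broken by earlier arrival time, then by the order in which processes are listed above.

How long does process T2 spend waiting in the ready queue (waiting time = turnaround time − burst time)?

11

Timeline: | T1 0-7 | T3 7-12 | T1 12-15 | T2 15-23 |
Completion: T1=15  T2=23  T3=12
Turnaround (C−A): T1=15  T2=19  T3=5
Waiting(T2) = turnaround − burst = 19 − 8 = 11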